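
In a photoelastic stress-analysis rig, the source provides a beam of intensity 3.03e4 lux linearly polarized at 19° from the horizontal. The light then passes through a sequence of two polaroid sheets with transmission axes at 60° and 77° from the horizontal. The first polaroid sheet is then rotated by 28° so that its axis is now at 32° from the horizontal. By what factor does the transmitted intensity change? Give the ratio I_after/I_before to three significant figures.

I_new/I_old ≈ 0.911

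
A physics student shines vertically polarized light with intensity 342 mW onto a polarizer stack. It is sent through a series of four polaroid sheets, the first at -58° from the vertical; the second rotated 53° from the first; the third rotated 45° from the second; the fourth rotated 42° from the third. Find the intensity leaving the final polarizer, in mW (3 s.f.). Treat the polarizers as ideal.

I₁ = 342 mW · cos²(58°) = 96.04 mW.
I₂ = I₁ · cos²(53°) = 96.04 · 0.3622 = 34.78 mW.
I₃ = I₂ · cos²(45°) = 34.78 · 0.5 = 17.39 mW.
I₄ = I₃ · cos²(42°) = 17.39 · 0.5523 = 9.605 mW.

I ≈ 9.60 mW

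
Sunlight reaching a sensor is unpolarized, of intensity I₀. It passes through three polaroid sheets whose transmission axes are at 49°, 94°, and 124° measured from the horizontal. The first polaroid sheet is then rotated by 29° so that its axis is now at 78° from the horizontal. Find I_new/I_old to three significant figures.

I_new/I_old ≈ 1.85

Before rotation:
Unpolarized light through the first polarizer → I₁ = ½ I₀, now polarized at 49°.
I₂ = I₁ cos²(94° − 49°) = 0.5 I₀ · cos²(45°) = 0.25 I₀.
I₃ = I₂ cos²(124° − 94°) = 0.25 I₀ · cos²(30°) = 0.1875 I₀.
After rotation:
Unpolarized light through the first polarizer → I₁ = ½ I₀, now polarized at 78°.
I₂ = I₁ cos²(94° − 78°) = 0.5 I₀ · cos²(16°) = 0.462 I₀.
I₃ = I₂ cos²(124° − 94°) = 0.462 I₀ · cos²(30°) = 0.3465 I₀.
Ratio = 0.3465 / 0.1875 = 1.848.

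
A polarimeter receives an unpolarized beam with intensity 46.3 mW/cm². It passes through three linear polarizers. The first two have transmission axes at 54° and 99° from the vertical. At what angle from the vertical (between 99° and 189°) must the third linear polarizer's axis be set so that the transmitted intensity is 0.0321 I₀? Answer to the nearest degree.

θ ≈ 168°

Unpolarized light through the first polarizer → I₁ = ½ I₀, now polarized at 54°.
I₂ = I₁ cos²(99° − 54°) = 0.5 I₀ · cos²(45°) = 0.25 I₀.
Need I₃/I₀ = 0.0321, so cos²(θ − 99°) = 0.0321 / 0.25 = 0.1284.
θ − 99° = arccos(√0.1284) = 69.0°, giving θ ≈ 99 + 69.0 = 168.0°.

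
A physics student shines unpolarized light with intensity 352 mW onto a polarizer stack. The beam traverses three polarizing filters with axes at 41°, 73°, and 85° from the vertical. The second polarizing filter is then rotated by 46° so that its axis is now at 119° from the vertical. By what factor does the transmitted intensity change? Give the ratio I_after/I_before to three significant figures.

I_new/I_old ≈ 0.0432

Before rotation:
Unpolarized light through the first polarizer → I₁ = ½ I₀, now polarized at 41°.
I₂ = I₁ cos²(73° − 41°) = 0.5 I₀ · cos²(32°) = 0.3596 I₀.
I₃ = I₂ cos²(85° − 73°) = 0.3596 I₀ · cos²(12°) = 0.344 I₀.
After rotation:
Unpolarized light through the first polarizer → I₁ = ½ I₀, now polarized at 41°.
I₂ = I₁ cos²(119° − 41°) = 0.5 I₀ · cos²(78°) = 0.02161 I₀.
I₃ = I₂ cos²(85° − 119°) = 0.02161 I₀ · cos²(34°) = 0.01486 I₀.
Ratio = 0.01486 / 0.344 = 0.04318.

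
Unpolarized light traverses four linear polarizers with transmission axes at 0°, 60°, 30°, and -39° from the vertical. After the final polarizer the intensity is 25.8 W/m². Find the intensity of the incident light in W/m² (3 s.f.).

Unpolarized light through the first polarizer → I₁ = ½ I₀, now polarized at 0°.
I₂ = I₁ cos²(60° − 0°) = 0.5 I₀ · cos²(60°) = 0.125 I₀.
I₃ = I₂ cos²(30° − 60°) = 0.125 I₀ · cos²(30°) = 0.09375 I₀.
I₄ = I₃ cos²(-39° − 30°) = 0.09375 I₀ · cos²(69°) = 0.01204 I₀.
So 25.8 W/m² = 0.01204 I₀, giving I₀ = 25.8/0.01204 = 2143 W/m².

I₀ ≈ 2140 W/m²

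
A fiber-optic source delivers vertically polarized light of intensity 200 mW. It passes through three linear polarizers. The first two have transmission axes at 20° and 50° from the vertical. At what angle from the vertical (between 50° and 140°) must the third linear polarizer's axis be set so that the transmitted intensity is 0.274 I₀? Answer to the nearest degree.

By Malus's law, I₁ = I₀ cos²(20° − 0°) = I₀ cos²(20°) = 0.883 I₀.
I₂ = I₁ cos²(50° − 20°) = 0.883 I₀ · cos²(30°) = 0.6623 I₀.
Need I₃/I₀ = 0.274, so cos²(θ − 50°) = 0.274 / 0.6623 = 0.4137.
θ − 50° = arccos(√0.4137) = 50.0°, giving θ ≈ 50 + 50.0 = 100.0°.

θ ≈ 100°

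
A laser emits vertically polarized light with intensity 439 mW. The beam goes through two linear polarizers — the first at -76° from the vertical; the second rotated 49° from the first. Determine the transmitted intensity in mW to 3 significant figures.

I₁ = 439 mW · cos²(76°) = 25.69 mW.
I₂ = I₁ · cos²(49°) = 25.69 · 0.4304 = 11.06 mW.

I ≈ 11.1 mW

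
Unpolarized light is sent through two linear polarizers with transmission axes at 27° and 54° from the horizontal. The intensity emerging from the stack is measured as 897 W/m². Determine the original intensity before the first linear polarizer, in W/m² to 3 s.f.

I₀ ≈ 2260 W/m²

Unpolarized light through the first polarizer → I₁ = ½ I₀, now polarized at 27°.
I₂ = I₁ cos²(54° − 27°) = 0.5 I₀ · cos²(27°) = 0.3969 I₀.
So 897 W/m² = 0.3969 I₀, giving I₀ = 897/0.3969 = 2260 W/m².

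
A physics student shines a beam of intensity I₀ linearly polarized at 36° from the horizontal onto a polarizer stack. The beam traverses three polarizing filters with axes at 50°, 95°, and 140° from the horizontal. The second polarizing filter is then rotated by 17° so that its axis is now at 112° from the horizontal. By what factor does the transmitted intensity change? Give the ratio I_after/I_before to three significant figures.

I_new/I_old ≈ 0.687

Before rotation:
By Malus's law, I₁ = I₀ cos²(50° − 36°) = I₀ cos²(14°) = 0.9415 I₀.
I₂ = I₁ cos²(95° − 50°) = 0.9415 I₀ · cos²(45°) = 0.4707 I₀.
I₃ = I₂ cos²(140° − 95°) = 0.4707 I₀ · cos²(45°) = 0.2354 I₀.
After rotation:
I₁ = I₀ cos²(50° − 36°) = I₀ cos²(14°) = 0.9415 I₀.
I₂ = I₁ cos²(112° − 50°) = 0.9415 I₀ · cos²(62°) = 0.2075 I₀.
I₃ = I₂ cos²(140° − 112°) = 0.2075 I₀ · cos²(28°) = 0.1618 I₀.
Ratio = 0.1618 / 0.2354 = 0.6873.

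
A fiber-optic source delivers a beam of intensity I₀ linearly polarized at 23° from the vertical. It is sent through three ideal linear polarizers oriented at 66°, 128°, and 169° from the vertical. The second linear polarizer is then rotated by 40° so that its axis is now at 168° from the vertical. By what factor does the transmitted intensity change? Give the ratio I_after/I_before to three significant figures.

I_new/I_old ≈ 0.344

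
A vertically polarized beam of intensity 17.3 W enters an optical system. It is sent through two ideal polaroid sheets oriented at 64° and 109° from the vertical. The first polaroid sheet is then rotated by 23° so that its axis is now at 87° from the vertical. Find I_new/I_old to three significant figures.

I_new/I_old ≈ 0.0245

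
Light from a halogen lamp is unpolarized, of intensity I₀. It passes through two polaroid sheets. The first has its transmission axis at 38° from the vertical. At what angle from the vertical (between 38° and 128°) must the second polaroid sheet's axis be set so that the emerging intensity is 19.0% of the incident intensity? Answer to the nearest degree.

θ ≈ 90°

Unpolarized light through the first polarizer → I₁ = ½ I₀, now polarized at 38°.
Need I₂/I₀ = 0.19, so cos²(θ − 38°) = 0.19 / 0.5 = 0.38.
θ − 38° = arccos(√0.38) = 51.9°, giving θ ≈ 38 + 51.9 = 89.9°.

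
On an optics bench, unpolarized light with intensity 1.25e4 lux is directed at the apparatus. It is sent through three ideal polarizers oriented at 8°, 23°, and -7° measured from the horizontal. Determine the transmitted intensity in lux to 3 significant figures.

Unpolarized light through the first polarizer → I₁ = 1.25e4 lux/2 = 6250 lux, polarized at 8°.
I₂ = I₁ · cos²(15°) = 6250 · 0.933 = 5831 lux.
I₃ = I₂ · cos²(30°) = 5831 · 0.75 = 4373 lux.

I ≈ 4370 lux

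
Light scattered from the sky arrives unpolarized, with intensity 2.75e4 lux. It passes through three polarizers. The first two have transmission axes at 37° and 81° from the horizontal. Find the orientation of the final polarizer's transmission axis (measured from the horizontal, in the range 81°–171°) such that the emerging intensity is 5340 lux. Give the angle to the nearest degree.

θ ≈ 111°

Unpolarized light through the first polarizer → I₁ = ½ I₀, now polarized at 37°.
I₂ = I₁ cos²(81° − 37°) = 0.5 I₀ · cos²(44°) = 0.2587 I₀.
Target fraction: 5340 / 2.75e4 lux = 0.1942 of I₀.
Need I₃/I₀ = 0.1942, so cos²(θ − 81°) = 0.1942 / 0.2587 = 0.7505.
θ − 81° = arccos(√0.7505) = 30.0°, giving θ ≈ 81 + 30.0 = 111.0°.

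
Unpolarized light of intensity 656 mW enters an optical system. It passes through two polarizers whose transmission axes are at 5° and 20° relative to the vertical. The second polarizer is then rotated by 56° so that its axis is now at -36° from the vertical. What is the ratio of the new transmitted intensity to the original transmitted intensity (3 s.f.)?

I_new/I_old ≈ 0.610

Before rotation:
Unpolarized light through the first polarizer → I₁ = ½ I₀, now polarized at 5°.
I₂ = I₁ cos²(20° − 5°) = 0.5 I₀ · cos²(15°) = 0.4665 I₀.
After rotation:
Unpolarized light through the first polarizer → I₁ = ½ I₀, now polarized at 5°.
I₂ = I₁ cos²(-36° − 5°) = 0.5 I₀ · cos²(41°) = 0.2848 I₀.
Ratio = 0.2848 / 0.4665 = 0.6105.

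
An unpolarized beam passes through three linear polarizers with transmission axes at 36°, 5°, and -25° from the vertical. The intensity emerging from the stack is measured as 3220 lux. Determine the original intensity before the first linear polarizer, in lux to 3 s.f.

Unpolarized light through the first polarizer → I₁ = ½ I₀, now polarized at 36°.
I₂ = I₁ cos²(5° − 36°) = 0.5 I₀ · cos²(31°) = 0.3674 I₀.
I₃ = I₂ cos²(-25° − 5°) = 0.3674 I₀ · cos²(30°) = 0.2755 I₀.
So 3220 lux = 0.2755 I₀, giving I₀ = 3220/0.2755 = 1.169e+04 lux.

I₀ ≈ 1.17e4 lux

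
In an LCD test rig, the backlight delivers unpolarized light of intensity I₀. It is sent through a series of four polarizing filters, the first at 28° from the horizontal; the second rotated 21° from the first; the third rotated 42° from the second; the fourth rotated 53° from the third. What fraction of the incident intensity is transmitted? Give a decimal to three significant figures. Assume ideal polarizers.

Unpolarized light through the first polarizer → I₁ = ½ I₀, now polarized at 28°.
I₂ = I₁ cos²(21°) = 0.5 · 0.8716 I₀ = 0.4358 I₀.
I₃ = I₂ cos²(42°) = 0.4358 · 0.5523 I₀ = 0.2407 I₀.
I₄ = I₃ cos²(53°) = 0.2407 · 0.3622 I₀ = 0.08717 I₀.
Transmitted fraction = 0.08717.

≈ 0.0872 I₀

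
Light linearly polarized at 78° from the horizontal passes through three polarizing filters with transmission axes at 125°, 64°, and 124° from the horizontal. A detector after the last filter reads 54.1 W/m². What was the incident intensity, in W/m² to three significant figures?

By Malus's law, I₁ = I₀ cos²(125° − 78°) = I₀ cos²(47°) = 0.4651 I₀.
I₂ = I₁ cos²(64° − 125°) = 0.4651 I₀ · cos²(61°) = 0.1093 I₀.
I₃ = I₂ cos²(124° − 64°) = 0.1093 I₀ · cos²(60°) = 0.02733 I₀.
So 54.1 W/m² = 0.02733 I₀, giving I₀ = 54.1/0.02733 = 1979 W/m².

I₀ ≈ 1980 W/m²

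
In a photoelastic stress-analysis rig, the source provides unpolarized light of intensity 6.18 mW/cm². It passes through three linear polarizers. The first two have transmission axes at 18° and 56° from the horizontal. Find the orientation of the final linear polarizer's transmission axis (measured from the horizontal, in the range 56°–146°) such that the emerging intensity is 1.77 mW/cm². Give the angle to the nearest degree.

θ ≈ 72°

Unpolarized light through the first polarizer → I₁ = ½ I₀, now polarized at 18°.
I₂ = I₁ cos²(56° − 18°) = 0.5 I₀ · cos²(38°) = 0.3105 I₀.
Target fraction: 1.77 / 6.18 mW/cm² = 0.2864 of I₀.
Need I₃/I₀ = 0.2864, so cos²(θ − 56°) = 0.2864 / 0.3105 = 0.9225.
θ − 56° = arccos(√0.9225) = 16.2°, giving θ ≈ 56 + 16.2 = 72.2°.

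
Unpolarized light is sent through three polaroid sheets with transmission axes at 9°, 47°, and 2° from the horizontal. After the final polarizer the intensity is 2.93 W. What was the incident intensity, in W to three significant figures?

I₀ ≈ 18.9 W

Unpolarized light through the first polarizer → I₁ = ½ I₀, now polarized at 9°.
I₂ = I₁ cos²(47° − 9°) = 0.5 I₀ · cos²(38°) = 0.3105 I₀.
I₃ = I₂ cos²(2° − 47°) = 0.3105 I₀ · cos²(45°) = 0.1552 I₀.
So 2.93 W = 0.1552 I₀, giving I₀ = 2.93/0.1552 = 18.87 W.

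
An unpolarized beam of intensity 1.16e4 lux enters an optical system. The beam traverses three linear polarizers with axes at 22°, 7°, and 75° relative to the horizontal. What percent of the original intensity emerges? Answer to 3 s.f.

Unpolarized light through the first polarizer → I₁ = 1.16e4 lux/2 = 5800 lux, polarized at 22°.
I₂ = I₁ · cos²(15°) = 5800 · 0.933 = 5411 lux.
I₃ = I₂ · cos²(68°) = 5411 · 0.1403 = 759.4 lux.
That is 6.546% of the incident intensity.

≈ 6.55%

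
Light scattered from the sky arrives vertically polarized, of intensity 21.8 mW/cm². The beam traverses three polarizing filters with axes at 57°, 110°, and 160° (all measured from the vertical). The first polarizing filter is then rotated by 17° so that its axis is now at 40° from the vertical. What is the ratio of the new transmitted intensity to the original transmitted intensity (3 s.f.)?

I_new/I_old ≈ 0.639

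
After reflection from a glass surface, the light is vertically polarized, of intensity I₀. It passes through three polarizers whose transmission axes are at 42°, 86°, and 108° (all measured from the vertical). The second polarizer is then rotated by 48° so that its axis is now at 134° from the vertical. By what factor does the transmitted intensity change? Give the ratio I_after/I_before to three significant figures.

I_new/I_old ≈ 0.00221

Before rotation:
I₁ = I₀ cos²(42° − 0°) = I₀ cos²(42°) = 0.5523 I₀.
I₂ = I₁ cos²(86° − 42°) = 0.5523 I₀ · cos²(44°) = 0.2858 I₀.
I₃ = I₂ cos²(108° − 86°) = 0.2858 I₀ · cos²(22°) = 0.2457 I₀.
After rotation:
I₁ = I₀ cos²(42° − 0°) = I₀ cos²(42°) = 0.5523 I₀.
Angle between axes 1 and 2: 88°. I₂ = 0.5523 I₀ · cos²(88°) = 0.0006726 I₀.
I₃ = I₂ cos²(108° − 134°) = 0.0006726 I₀ · cos²(26°) = 0.0005434 I₀.
Ratio = 0.0005434 / 0.2457 = 0.002212.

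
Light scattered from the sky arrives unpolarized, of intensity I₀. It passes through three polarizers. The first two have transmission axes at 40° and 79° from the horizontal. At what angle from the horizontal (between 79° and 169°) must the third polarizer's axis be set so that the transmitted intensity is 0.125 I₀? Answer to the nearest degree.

θ ≈ 129°

Unpolarized light through the first polarizer → I₁ = ½ I₀, now polarized at 40°.
I₂ = I₁ cos²(79° − 40°) = 0.5 I₀ · cos²(39°) = 0.302 I₀.
Need I₃/I₀ = 0.125, so cos²(θ − 79°) = 0.125 / 0.302 = 0.4139.
θ − 79° = arccos(√0.4139) = 50.0°, giving θ ≈ 79 + 50.0 = 129.0°.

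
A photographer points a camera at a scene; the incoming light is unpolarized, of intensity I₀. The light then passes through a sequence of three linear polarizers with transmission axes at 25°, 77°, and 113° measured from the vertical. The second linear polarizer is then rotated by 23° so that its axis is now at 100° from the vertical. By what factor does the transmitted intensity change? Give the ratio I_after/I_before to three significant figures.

I_new/I_old ≈ 0.256

Before rotation:
Unpolarized light through the first polarizer → I₁ = ½ I₀, now polarized at 25°.
I₂ = I₁ cos²(77° − 25°) = 0.5 I₀ · cos²(52°) = 0.1895 I₀.
I₃ = I₂ cos²(113° − 77°) = 0.1895 I₀ · cos²(36°) = 0.124 I₀.
After rotation:
Unpolarized light through the first polarizer → I₁ = ½ I₀, now polarized at 25°.
I₂ = I₁ cos²(100° − 25°) = 0.5 I₀ · cos²(75°) = 0.03349 I₀.
I₃ = I₂ cos²(113° − 100°) = 0.03349 I₀ · cos²(13°) = 0.0318 I₀.
Ratio = 0.0318 / 0.124 = 0.2564.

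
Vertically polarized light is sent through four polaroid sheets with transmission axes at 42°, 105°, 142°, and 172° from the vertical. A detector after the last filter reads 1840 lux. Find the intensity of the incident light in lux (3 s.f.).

By Malus's law, I₁ = I₀ cos²(42° − 0°) = I₀ cos²(42°) = 0.5523 I₀.
I₂ = I₁ cos²(105° − 42°) = 0.5523 I₀ · cos²(63°) = 0.1138 I₀.
I₃ = I₂ cos²(142° − 105°) = 0.1138 I₀ · cos²(37°) = 0.0726 I₀.
I₄ = I₃ cos²(172° − 142°) = 0.0726 I₀ · cos²(30°) = 0.05445 I₀.
So 1840 lux = 0.05445 I₀, giving I₀ = 1840/0.05445 = 3.379e+04 lux.

I₀ ≈ 3.38e4 lux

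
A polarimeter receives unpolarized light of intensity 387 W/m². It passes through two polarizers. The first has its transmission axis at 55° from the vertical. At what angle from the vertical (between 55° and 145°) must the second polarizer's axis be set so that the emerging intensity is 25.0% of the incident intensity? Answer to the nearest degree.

θ ≈ 100°

Unpolarized light through the first polarizer → I₁ = ½ I₀, now polarized at 55°.
Need I₂/I₀ = 0.25, so cos²(θ − 55°) = 0.25 / 0.5 = 0.5.
θ − 55° = arccos(√0.5) = 45.0°, giving θ ≈ 55 + 45.0 = 100.0°.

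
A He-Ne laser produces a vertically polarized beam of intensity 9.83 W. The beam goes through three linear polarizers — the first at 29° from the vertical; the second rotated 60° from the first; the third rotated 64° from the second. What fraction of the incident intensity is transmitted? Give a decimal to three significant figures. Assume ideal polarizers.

I/I₀ ≈ 0.0368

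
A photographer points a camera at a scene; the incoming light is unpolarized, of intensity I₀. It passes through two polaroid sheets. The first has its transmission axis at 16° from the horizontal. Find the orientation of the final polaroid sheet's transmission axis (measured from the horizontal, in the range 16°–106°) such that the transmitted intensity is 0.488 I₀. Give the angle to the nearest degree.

Unpolarized light through the first polarizer → I₁ = ½ I₀, now polarized at 16°.
Need I₂/I₀ = 0.488, so cos²(θ − 16°) = 0.488 / 0.5 = 0.976.
θ − 16° = arccos(√0.976) = 8.9°, giving θ ≈ 16 + 8.9 = 24.9°.

θ ≈ 25°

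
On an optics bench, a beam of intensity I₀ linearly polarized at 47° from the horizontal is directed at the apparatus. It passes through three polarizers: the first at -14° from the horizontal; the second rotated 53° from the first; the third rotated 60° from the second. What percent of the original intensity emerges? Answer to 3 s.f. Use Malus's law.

≈ 2.13%

By Malus's law, I₁ = I₀ cos²(-14° − 47°) = I₀ cos²(61°) = 0.235 I₀.
I₂ = I₁ cos²(53°) = 0.235 · 0.3622 I₀ = 0.08513 I₀.
I₃ = I₂ cos²(60°) = 0.08513 · 0.25 I₀ = 0.02128 I₀.
That is 2.128% of the incident intensity.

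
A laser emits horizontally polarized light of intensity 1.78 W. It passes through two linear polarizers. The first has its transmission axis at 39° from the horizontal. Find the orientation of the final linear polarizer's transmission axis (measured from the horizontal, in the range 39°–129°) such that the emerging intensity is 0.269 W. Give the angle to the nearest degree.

By Malus's law, I₁ = I₀ cos²(39° − 0°) = I₀ cos²(39°) = 0.604 I₀.
Target fraction: 0.269 / 1.78 W = 0.1511 of I₀.
Need I₂/I₀ = 0.1511, so cos²(θ − 39°) = 0.1511 / 0.604 = 0.2502.
θ − 39° = arccos(√0.2502) = 60.0°, giving θ ≈ 39 + 60.0 = 99.0°.

θ ≈ 99°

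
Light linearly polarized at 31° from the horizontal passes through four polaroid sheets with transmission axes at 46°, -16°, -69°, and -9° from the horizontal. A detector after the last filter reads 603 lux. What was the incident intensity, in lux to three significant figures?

By Malus's law, I₁ = I₀ cos²(46° − 31°) = I₀ cos²(15°) = 0.933 I₀.
I₂ = I₁ cos²(-16° − 46°) = 0.933 I₀ · cos²(62°) = 0.2056 I₀.
I₃ = I₂ cos²(-69° + 16°) = 0.2056 I₀ · cos²(53°) = 0.07448 I₀.
I₄ = I₃ cos²(-9° + 69°) = 0.07448 I₀ · cos²(60°) = 0.01862 I₀.
So 603 lux = 0.01862 I₀, giving I₀ = 603/0.01862 = 3.239e+04 lux.

I₀ ≈ 3.24e4 lux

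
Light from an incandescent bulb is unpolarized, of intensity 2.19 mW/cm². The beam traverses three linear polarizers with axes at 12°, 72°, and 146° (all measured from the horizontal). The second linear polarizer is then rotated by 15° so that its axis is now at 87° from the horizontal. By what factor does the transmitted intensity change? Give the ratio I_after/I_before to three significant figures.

I_new/I_old ≈ 0.936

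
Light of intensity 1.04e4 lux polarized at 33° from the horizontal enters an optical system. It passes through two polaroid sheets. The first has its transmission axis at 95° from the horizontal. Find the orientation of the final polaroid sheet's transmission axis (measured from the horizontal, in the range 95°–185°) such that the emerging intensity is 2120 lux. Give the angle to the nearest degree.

I₁ = I₀ cos²(95° − 33°) = I₀ cos²(62°) = 0.2204 I₀.
Target fraction: 2120 / 1.04e4 lux = 0.2038 of I₀.
Need I₂/I₀ = 0.2038, so cos²(θ − 95°) = 0.2038 / 0.2204 = 0.9249.
θ − 95° = arccos(√0.9249) = 15.9°, giving θ ≈ 95 + 15.9 = 110.9°.

θ ≈ 111°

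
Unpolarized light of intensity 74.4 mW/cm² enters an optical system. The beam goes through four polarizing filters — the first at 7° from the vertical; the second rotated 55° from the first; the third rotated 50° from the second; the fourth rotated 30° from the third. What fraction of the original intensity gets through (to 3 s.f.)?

Unpolarized light through the first polarizer → I₁ = 74.4 mW/cm²/2 = 37.2 mW/cm², polarized at 7°.
I₂ = I₁ · cos²(55°) = 37.2 · 0.329 = 12.24 mW/cm².
I₃ = I₂ · cos²(50°) = 12.24 · 0.4132 = 5.057 mW/cm².
I₄ = I₃ · cos²(30°) = 5.057 · 0.75 = 3.792 mW/cm².
Transmitted fraction = 0.05097.

I/I₀ ≈ 0.0510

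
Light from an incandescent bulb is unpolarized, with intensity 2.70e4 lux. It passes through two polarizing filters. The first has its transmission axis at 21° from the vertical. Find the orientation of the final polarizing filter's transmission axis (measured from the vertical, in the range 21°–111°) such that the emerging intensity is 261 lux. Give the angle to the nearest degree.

Unpolarized light through the first polarizer → I₁ = ½ I₀, now polarized at 21°.
Target fraction: 261 / 2.70e4 lux = 0.009667 of I₀.
Need I₂/I₀ = 0.009667, so cos²(θ − 21°) = 0.009667 / 0.5 = 0.01933.
θ − 21° = arccos(√0.01933) = 82.0°, giving θ ≈ 21 + 82.0 = 103.0°.

θ ≈ 103°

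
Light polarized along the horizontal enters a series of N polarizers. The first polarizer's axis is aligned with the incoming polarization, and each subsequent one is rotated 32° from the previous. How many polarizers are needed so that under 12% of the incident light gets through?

N = 8

First polarizer is aligned with the polarization: full transmission.
Each further stage multiplies by cos²(32°) = 0.7192.
After N polarizers: T = 0.7192^(N−1). Require T < 0.12 ⇒ N−1 > ln(0.12)/ln(0.7192) = 6.43, so N−1 ≥ 7 and N = 8.
Check: N=8 gives T = 0.09951 < 0.12; N=7 gives T = 0.1384.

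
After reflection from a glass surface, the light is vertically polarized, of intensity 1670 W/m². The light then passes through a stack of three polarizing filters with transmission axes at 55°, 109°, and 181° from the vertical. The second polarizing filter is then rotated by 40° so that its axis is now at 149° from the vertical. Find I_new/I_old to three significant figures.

I_new/I_old ≈ 0.106

Before rotation:
I₁ = I₀ cos²(55° − 0°) = I₀ cos²(55°) = 0.329 I₀.
I₂ = I₁ cos²(109° − 55°) = 0.329 I₀ · cos²(54°) = 0.1137 I₀.
I₃ = I₂ cos²(181° − 109°) = 0.1137 I₀ · cos²(72°) = 0.01085 I₀.
After rotation:
I₁ = I₀ cos²(55° − 0°) = I₀ cos²(55°) = 0.329 I₀.
Angle between axes 1 and 2: 86°. I₂ = 0.329 I₀ · cos²(86°) = 0.001601 I₀.
I₃ = I₂ cos²(181° − 149°) = 0.001601 I₀ · cos²(32°) = 0.001151 I₀.
Ratio = 0.001151 / 0.01085 = 0.1061.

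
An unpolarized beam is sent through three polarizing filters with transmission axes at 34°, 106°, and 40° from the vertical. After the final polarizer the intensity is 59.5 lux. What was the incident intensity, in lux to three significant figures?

I₀ ≈ 7530 lux

Unpolarized light through the first polarizer → I₁ = ½ I₀, now polarized at 34°.
I₂ = I₁ cos²(106° − 34°) = 0.5 I₀ · cos²(72°) = 0.04775 I₀.
I₃ = I₂ cos²(40° − 106°) = 0.04775 I₀ · cos²(66°) = 0.007899 I₀.
So 59.5 lux = 0.007899 I₀, giving I₀ = 59.5/0.007899 = 7533 lux.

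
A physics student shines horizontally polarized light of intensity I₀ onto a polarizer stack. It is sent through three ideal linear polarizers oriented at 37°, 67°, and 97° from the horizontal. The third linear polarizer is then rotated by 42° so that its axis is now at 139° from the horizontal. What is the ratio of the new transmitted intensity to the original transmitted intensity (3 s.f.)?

I_new/I_old ≈ 0.127

Before rotation:
I₁ = I₀ cos²(37° − 0°) = I₀ cos²(37°) = 0.6378 I₀.
I₂ = I₁ cos²(67° − 37°) = 0.6378 I₀ · cos²(30°) = 0.4784 I₀.
I₃ = I₂ cos²(97° − 67°) = 0.4784 I₀ · cos²(30°) = 0.3588 I₀.
After rotation:
I₁ = I₀ cos²(37° − 0°) = I₀ cos²(37°) = 0.6378 I₀.
I₂ = I₁ cos²(67° − 37°) = 0.6378 I₀ · cos²(30°) = 0.4784 I₀.
I₃ = I₂ cos²(139° − 67°) = 0.4784 I₀ · cos²(72°) = 0.04568 I₀.
Ratio = 0.04568 / 0.3588 = 0.1273.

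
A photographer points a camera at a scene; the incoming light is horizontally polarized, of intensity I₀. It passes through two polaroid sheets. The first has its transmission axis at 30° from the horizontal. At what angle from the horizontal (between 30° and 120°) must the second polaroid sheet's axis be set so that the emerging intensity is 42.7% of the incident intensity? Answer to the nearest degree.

By Malus's law, I₁ = I₀ cos²(30° − 0°) = I₀ cos²(30°) = 0.75 I₀.
Need I₂/I₀ = 0.427, so cos²(θ − 30°) = 0.427 / 0.75 = 0.5693.
θ − 30° = arccos(√0.5693) = 41.0°, giving θ ≈ 30 + 41.0 = 71.0°.

θ ≈ 71°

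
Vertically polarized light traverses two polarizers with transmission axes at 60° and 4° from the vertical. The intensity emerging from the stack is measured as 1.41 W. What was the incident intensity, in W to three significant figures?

I₀ ≈ 18.0 W

By Malus's law, I₁ = I₀ cos²(60° − 0°) = I₀ cos²(60°) = 0.25 I₀.
I₂ = I₁ cos²(4° − 60°) = 0.25 I₀ · cos²(56°) = 0.07817 I₀.
So 1.41 W = 0.07817 I₀, giving I₀ = 1.41/0.07817 = 18.04 W.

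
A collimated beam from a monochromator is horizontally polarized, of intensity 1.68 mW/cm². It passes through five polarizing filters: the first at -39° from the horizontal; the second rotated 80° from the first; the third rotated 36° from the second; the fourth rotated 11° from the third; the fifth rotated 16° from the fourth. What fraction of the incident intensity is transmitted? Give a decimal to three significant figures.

I₁ = 1.68 mW/cm² · cos²(39°) = 1.015 mW/cm².
I₂ = I₁ · cos²(80°) = 1.015 · 0.03015 = 0.0306 mW/cm².
I₃ = I₂ · cos²(36°) = 0.0306 · 0.6545 = 0.02002 mW/cm².
I₄ = I₃ · cos²(11°) = 0.02002 · 0.9636 = 0.0193 mW/cm².
I₅ = I₄ · cos²(16°) = 0.0193 · 0.924 = 0.01783 mW/cm².
Transmitted fraction = 0.01061.

I/I₀ ≈ 0.0106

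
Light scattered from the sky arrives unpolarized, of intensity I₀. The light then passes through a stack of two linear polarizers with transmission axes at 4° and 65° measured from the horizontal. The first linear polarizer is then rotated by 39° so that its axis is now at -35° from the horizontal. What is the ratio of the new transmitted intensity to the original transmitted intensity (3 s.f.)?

I_new/I_old ≈ 0.128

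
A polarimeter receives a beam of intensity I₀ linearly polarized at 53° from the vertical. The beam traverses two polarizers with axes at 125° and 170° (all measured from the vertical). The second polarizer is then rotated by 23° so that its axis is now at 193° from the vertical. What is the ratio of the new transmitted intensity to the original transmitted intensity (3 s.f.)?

I_new/I_old ≈ 0.281

Before rotation:
I₁ = I₀ cos²(125° − 53°) = I₀ cos²(72°) = 0.09549 I₀.
I₂ = I₁ cos²(170° − 125°) = 0.09549 I₀ · cos²(45°) = 0.04775 I₀.
After rotation:
I₁ = I₀ cos²(125° − 53°) = I₀ cos²(72°) = 0.09549 I₀.
I₂ = I₁ cos²(193° − 125°) = 0.09549 I₀ · cos²(68°) = 0.0134 I₀.
Ratio = 0.0134 / 0.04775 = 0.2807.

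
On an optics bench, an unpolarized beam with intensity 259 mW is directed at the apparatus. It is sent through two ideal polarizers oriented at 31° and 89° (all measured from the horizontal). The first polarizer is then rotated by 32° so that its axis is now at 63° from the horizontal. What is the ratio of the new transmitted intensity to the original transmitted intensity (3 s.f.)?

I_new/I_old ≈ 2.88

Before rotation:
Unpolarized light through the first polarizer → I₁ = ½ I₀, now polarized at 31°.
I₂ = I₁ cos²(89° − 31°) = 0.5 I₀ · cos²(58°) = 0.1404 I₀.
After rotation:
Unpolarized light through the first polarizer → I₁ = ½ I₀, now polarized at 63°.
I₂ = I₁ cos²(89° − 63°) = 0.5 I₀ · cos²(26°) = 0.4039 I₀.
Ratio = 0.4039 / 0.1404 = 2.877.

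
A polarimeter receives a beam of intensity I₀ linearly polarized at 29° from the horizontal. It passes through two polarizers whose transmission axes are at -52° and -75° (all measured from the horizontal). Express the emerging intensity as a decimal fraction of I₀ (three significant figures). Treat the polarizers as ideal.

I₁ = I₀ cos²(-52° − 29°) = I₀ cos²(81°) = 0.02447 I₀.
I₂ = I₁ cos²(-75° + 52°) = 0.02447 I₀ · cos²(23°) = 0.02074 I₀.
Transmitted fraction = 0.02074.

≈ 0.0207 I₀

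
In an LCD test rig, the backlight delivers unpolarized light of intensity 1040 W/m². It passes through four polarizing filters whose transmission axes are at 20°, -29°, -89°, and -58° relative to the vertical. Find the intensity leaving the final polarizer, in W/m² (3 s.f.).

I ≈ 41.1 W/m²

Unpolarized light through the first polarizer → I₁ = 1040 W/m²/2 = 520 W/m², polarized at 20°.
I₂ = I₁ · cos²(49°) = 520 · 0.4304 = 223.8 W/m².
I₃ = I₂ · cos²(60°) = 223.8 · 0.25 = 55.95 W/m².
I₄ = I₃ · cos²(31°) = 55.95 · 0.7347 = 41.11 W/m².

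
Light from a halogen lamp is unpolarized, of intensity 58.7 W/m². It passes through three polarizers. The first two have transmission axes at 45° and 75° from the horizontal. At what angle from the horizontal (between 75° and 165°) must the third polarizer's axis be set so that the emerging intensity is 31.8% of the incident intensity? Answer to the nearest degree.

Unpolarized light through the first polarizer → I₁ = ½ I₀, now polarized at 45°.
I₂ = I₁ cos²(75° − 45°) = 0.5 I₀ · cos²(30°) = 0.375 I₀.
Need I₃/I₀ = 0.318, so cos²(θ − 75°) = 0.318 / 0.375 = 0.848.
θ − 75° = arccos(√0.848) = 22.9°, giving θ ≈ 75 + 22.9 = 97.9°.

θ ≈ 98°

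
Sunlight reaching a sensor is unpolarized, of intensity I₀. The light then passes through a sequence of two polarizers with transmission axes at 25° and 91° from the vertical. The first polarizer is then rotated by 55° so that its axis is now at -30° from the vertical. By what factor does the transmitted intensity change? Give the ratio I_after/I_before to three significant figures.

I_new/I_old ≈ 1.60

Before rotation:
Unpolarized light through the first polarizer → I₁ = ½ I₀, now polarized at 25°.
I₂ = I₁ cos²(91° − 25°) = 0.5 I₀ · cos²(66°) = 0.08272 I₀.
After rotation:
Unpolarized light through the first polarizer → I₁ = ½ I₀, now polarized at -30°.
Angle between axes 1 and 2: 59°. I₂ = 0.5 I₀ · cos²(59°) = 0.1326 I₀.
Ratio = 0.1326 / 0.08272 = 1.603.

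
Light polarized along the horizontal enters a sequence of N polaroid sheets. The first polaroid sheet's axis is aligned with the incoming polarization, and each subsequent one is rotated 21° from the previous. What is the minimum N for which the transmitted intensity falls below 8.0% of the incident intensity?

First polarizer is aligned with the polarization: full transmission.
Each further stage multiplies by cos²(21°) = 0.8716.
After N polarizers: T = 0.8716^(N−1). Require T < 0.080 ⇒ N−1 > ln(0.080)/ln(0.8716) = 18.37, so N−1 ≥ 19 and N = 20.
Check: N=20 gives T = 0.07341 < 0.080; N=19 gives T = 0.08423.

N = 20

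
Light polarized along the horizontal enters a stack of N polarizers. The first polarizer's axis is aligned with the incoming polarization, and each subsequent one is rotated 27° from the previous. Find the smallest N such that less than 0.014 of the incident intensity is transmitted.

N = 20

First polarizer is aligned with the polarization: full transmission.
Each further stage multiplies by cos²(27°) = 0.7939.
After N polarizers: T = 0.7939^(N−1). Require T < 0.014 ⇒ N−1 > ln(0.014)/ln(0.7939) = 18.49, so N−1 ≥ 19 and N = 20.
Check: N=20 gives T = 0.01246 < 0.014; N=19 gives T = 0.01569.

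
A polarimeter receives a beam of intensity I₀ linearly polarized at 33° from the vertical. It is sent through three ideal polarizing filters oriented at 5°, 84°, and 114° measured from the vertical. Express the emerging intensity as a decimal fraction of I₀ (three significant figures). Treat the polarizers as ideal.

≈ 0.0213 I₀

By Malus's law, I₁ = I₀ cos²(5° − 33°) = I₀ cos²(28°) = 0.7796 I₀.
I₂ = I₁ cos²(84° − 5°) = 0.7796 I₀ · cos²(79°) = 0.02838 I₀.
I₃ = I₂ cos²(114° − 84°) = 0.02838 I₀ · cos²(30°) = 0.02129 I₀.
Transmitted fraction = 0.02129.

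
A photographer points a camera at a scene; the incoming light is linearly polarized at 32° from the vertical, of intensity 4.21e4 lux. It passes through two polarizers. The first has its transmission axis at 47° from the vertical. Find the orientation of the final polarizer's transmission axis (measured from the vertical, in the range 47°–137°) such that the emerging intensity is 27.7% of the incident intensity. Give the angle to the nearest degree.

By Malus's law, I₁ = I₀ cos²(47° − 32°) = I₀ cos²(15°) = 0.933 I₀.
Need I₂/I₀ = 0.277, so cos²(θ − 47°) = 0.277 / 0.933 = 0.2969.
θ − 47° = arccos(√0.2969) = 57.0°, giving θ ≈ 47 + 57.0 = 104.0°.

θ ≈ 104°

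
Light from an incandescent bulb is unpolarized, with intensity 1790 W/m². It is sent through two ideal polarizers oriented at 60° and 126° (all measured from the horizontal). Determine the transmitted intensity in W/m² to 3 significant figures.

I ≈ 148 W/m²

Unpolarized light through the first polarizer → I₁ = 1790 W/m²/2 = 895 W/m², polarized at 60°.
I₂ = I₁ · cos²(66°) = 895 · 0.1654 = 148.1 W/m².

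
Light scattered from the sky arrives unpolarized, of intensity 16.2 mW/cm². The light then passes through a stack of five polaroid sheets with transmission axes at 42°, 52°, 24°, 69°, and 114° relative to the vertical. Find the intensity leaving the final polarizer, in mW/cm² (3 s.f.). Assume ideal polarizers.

I ≈ 1.53 mW/cm²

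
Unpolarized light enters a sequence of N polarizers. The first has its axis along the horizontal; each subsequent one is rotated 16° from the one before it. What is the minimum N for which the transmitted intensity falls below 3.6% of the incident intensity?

First polarizer halves the unpolarized light: factor 1/2.
Each further stage multiplies by cos²(16°) = 0.924.
After N polarizers: T = 0.5·0.924^(N−1). Require T < 0.036 ⇒ N−1 > ln(0.036/0.5)/ln(0.924) = 33.30, so N−1 ≥ 34 and N = 35.
Check: N=35 gives T = 0.03406 < 0.036; N=34 gives T = 0.03686.

N = 35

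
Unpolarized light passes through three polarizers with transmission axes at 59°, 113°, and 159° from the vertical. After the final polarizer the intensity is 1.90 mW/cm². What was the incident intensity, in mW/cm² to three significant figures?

I₀ ≈ 22.8 mW/cm²

Unpolarized light through the first polarizer → I₁ = ½ I₀, now polarized at 59°.
I₂ = I₁ cos²(113° − 59°) = 0.5 I₀ · cos²(54°) = 0.1727 I₀.
I₃ = I₂ cos²(159° − 113°) = 0.1727 I₀ · cos²(46°) = 0.08336 I₀.
So 1.90 mW/cm² = 0.08336 I₀, giving I₀ = 1.90/0.08336 = 22.79 mW/cm².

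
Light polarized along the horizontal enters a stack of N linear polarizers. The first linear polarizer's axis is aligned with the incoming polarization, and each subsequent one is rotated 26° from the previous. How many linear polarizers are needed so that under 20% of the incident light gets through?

First polarizer is aligned with the polarization: full transmission.
Each further stage multiplies by cos²(26°) = 0.8078.
After N polarizers: T = 0.8078^(N−1). Require T < 0.20 ⇒ N−1 > ln(0.20)/ln(0.8078) = 7.54, so N−1 ≥ 8 and N = 9.
Check: N=9 gives T = 0.1814 < 0.20; N=8 gives T = 0.2245.

N = 9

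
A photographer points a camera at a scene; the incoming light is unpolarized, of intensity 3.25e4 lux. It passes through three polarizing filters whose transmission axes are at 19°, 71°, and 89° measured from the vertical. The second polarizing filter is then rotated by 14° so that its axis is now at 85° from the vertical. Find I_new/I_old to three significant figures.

I_new/I_old ≈ 0.480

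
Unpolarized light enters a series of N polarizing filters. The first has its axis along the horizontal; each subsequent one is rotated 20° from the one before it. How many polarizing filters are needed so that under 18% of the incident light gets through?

N = 10

First polarizer halves the unpolarized light: factor 1/2.
Each further stage multiplies by cos²(20°) = 0.883.
After N polarizers: T = 0.5·0.883^(N−1). Require T < 0.18 ⇒ N−1 > ln(0.18/0.5)/ln(0.883) = 8.21, so N−1 ≥ 9 and N = 10.
Check: N=10 gives T = 0.1632 < 0.18; N=9 gives T = 0.1848.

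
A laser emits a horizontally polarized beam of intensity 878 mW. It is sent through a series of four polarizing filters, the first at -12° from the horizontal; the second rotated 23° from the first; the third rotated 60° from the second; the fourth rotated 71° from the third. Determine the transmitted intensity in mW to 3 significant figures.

I₁ = 878 mW · cos²(12°) = 840 mW.
I₂ = I₁ · cos²(23°) = 840 · 0.8473 = 711.8 mW.
I₃ = I₂ · cos²(60°) = 711.8 · 0.25 = 177.9 mW.
I₄ = I₃ · cos²(71°) = 177.9 · 0.106 = 18.86 mW.

I ≈ 18.9 mW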